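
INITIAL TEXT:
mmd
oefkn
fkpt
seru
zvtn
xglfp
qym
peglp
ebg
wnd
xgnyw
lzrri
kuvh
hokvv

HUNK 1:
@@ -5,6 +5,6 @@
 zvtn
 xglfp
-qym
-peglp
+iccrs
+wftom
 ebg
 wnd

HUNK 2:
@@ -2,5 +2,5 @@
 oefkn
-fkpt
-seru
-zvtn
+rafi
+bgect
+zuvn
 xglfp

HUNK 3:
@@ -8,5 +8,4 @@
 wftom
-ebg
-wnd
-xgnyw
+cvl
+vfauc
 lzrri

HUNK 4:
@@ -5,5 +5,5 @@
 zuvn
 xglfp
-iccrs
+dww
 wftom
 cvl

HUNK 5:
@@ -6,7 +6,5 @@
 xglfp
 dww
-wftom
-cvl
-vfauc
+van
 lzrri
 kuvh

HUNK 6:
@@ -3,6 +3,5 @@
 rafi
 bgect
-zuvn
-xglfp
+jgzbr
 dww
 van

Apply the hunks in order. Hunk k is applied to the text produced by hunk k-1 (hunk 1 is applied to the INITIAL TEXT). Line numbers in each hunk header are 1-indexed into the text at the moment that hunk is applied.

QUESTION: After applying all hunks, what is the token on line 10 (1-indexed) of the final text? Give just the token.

Hunk 1: at line 5 remove [qym,peglp] add [iccrs,wftom] -> 14 lines: mmd oefkn fkpt seru zvtn xglfp iccrs wftom ebg wnd xgnyw lzrri kuvh hokvv
Hunk 2: at line 2 remove [fkpt,seru,zvtn] add [rafi,bgect,zuvn] -> 14 lines: mmd oefkn rafi bgect zuvn xglfp iccrs wftom ebg wnd xgnyw lzrri kuvh hokvv
Hunk 3: at line 8 remove [ebg,wnd,xgnyw] add [cvl,vfauc] -> 13 lines: mmd oefkn rafi bgect zuvn xglfp iccrs wftom cvl vfauc lzrri kuvh hokvv
Hunk 4: at line 5 remove [iccrs] add [dww] -> 13 lines: mmd oefkn rafi bgect zuvn xglfp dww wftom cvl vfauc lzrri kuvh hokvv
Hunk 5: at line 6 remove [wftom,cvl,vfauc] add [van] -> 11 lines: mmd oefkn rafi bgect zuvn xglfp dww van lzrri kuvh hokvv
Hunk 6: at line 3 remove [zuvn,xglfp] add [jgzbr] -> 10 lines: mmd oefkn rafi bgect jgzbr dww van lzrri kuvh hokvv
Final line 10: hokvv

Answer: hokvv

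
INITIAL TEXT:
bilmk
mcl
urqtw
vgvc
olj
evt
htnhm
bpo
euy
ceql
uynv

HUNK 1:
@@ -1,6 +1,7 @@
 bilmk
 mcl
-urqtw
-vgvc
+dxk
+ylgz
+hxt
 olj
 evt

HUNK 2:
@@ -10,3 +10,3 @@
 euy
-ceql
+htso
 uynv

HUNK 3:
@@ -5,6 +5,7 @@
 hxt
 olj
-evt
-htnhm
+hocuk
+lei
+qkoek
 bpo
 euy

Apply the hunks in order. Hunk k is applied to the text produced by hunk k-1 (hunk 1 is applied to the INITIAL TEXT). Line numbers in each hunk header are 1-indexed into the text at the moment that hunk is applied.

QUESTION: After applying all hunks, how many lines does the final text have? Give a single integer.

Answer: 13

Derivation:
Hunk 1: at line 1 remove [urqtw,vgvc] add [dxk,ylgz,hxt] -> 12 lines: bilmk mcl dxk ylgz hxt olj evt htnhm bpo euy ceql uynv
Hunk 2: at line 10 remove [ceql] add [htso] -> 12 lines: bilmk mcl dxk ylgz hxt olj evt htnhm bpo euy htso uynv
Hunk 3: at line 5 remove [evt,htnhm] add [hocuk,lei,qkoek] -> 13 lines: bilmk mcl dxk ylgz hxt olj hocuk lei qkoek bpo euy htso uynv
Final line count: 13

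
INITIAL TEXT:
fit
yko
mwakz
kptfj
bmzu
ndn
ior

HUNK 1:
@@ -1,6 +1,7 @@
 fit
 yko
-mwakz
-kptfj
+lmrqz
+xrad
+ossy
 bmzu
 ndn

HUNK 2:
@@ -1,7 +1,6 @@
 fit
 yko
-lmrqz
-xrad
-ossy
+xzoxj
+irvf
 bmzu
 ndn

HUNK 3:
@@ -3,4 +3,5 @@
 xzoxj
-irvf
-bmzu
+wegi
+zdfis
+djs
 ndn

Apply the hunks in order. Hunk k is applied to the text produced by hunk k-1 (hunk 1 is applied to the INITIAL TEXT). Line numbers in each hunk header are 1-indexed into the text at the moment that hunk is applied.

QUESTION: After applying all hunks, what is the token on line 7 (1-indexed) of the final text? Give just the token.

Answer: ndn

Derivation:
Hunk 1: at line 1 remove [mwakz,kptfj] add [lmrqz,xrad,ossy] -> 8 lines: fit yko lmrqz xrad ossy bmzu ndn ior
Hunk 2: at line 1 remove [lmrqz,xrad,ossy] add [xzoxj,irvf] -> 7 lines: fit yko xzoxj irvf bmzu ndn ior
Hunk 3: at line 3 remove [irvf,bmzu] add [wegi,zdfis,djs] -> 8 lines: fit yko xzoxj wegi zdfis djs ndn ior
Final line 7: ndn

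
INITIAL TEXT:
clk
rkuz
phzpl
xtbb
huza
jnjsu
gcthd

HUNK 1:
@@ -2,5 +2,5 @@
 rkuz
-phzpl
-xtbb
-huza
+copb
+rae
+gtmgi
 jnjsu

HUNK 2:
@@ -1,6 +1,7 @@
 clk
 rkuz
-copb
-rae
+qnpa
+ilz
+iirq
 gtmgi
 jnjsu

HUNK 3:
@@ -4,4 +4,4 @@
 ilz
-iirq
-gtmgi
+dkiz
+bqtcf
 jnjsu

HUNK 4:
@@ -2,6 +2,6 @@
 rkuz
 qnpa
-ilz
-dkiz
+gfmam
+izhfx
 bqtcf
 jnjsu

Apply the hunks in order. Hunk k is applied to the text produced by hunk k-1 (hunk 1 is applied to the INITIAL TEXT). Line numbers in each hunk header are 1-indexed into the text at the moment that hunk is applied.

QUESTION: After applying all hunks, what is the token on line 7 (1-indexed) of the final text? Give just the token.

Hunk 1: at line 2 remove [phzpl,xtbb,huza] add [copb,rae,gtmgi] -> 7 lines: clk rkuz copb rae gtmgi jnjsu gcthd
Hunk 2: at line 1 remove [copb,rae] add [qnpa,ilz,iirq] -> 8 lines: clk rkuz qnpa ilz iirq gtmgi jnjsu gcthd
Hunk 3: at line 4 remove [iirq,gtmgi] add [dkiz,bqtcf] -> 8 lines: clk rkuz qnpa ilz dkiz bqtcf jnjsu gcthd
Hunk 4: at line 2 remove [ilz,dkiz] add [gfmam,izhfx] -> 8 lines: clk rkuz qnpa gfmam izhfx bqtcf jnjsu gcthd
Final line 7: jnjsu

Answer: jnjsu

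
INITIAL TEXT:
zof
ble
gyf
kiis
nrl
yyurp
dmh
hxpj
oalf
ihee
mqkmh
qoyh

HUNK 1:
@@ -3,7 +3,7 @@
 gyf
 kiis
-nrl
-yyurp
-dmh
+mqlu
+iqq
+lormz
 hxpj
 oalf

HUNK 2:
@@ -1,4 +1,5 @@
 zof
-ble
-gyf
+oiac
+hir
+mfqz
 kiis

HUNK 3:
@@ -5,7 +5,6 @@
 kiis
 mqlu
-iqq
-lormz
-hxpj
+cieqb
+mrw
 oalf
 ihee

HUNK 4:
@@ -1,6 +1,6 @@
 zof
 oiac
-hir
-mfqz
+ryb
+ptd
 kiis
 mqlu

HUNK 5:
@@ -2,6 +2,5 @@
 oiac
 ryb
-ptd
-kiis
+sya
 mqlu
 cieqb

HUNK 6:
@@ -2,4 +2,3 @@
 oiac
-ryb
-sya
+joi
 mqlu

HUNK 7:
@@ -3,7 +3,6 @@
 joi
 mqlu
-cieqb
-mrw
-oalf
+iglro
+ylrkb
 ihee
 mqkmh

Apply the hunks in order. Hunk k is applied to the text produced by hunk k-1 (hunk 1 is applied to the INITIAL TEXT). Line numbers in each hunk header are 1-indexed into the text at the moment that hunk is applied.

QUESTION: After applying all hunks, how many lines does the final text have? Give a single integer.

Answer: 9

Derivation:
Hunk 1: at line 3 remove [nrl,yyurp,dmh] add [mqlu,iqq,lormz] -> 12 lines: zof ble gyf kiis mqlu iqq lormz hxpj oalf ihee mqkmh qoyh
Hunk 2: at line 1 remove [ble,gyf] add [oiac,hir,mfqz] -> 13 lines: zof oiac hir mfqz kiis mqlu iqq lormz hxpj oalf ihee mqkmh qoyh
Hunk 3: at line 5 remove [iqq,lormz,hxpj] add [cieqb,mrw] -> 12 lines: zof oiac hir mfqz kiis mqlu cieqb mrw oalf ihee mqkmh qoyh
Hunk 4: at line 1 remove [hir,mfqz] add [ryb,ptd] -> 12 lines: zof oiac ryb ptd kiis mqlu cieqb mrw oalf ihee mqkmh qoyh
Hunk 5: at line 2 remove [ptd,kiis] add [sya] -> 11 lines: zof oiac ryb sya mqlu cieqb mrw oalf ihee mqkmh qoyh
Hunk 6: at line 2 remove [ryb,sya] add [joi] -> 10 lines: zof oiac joi mqlu cieqb mrw oalf ihee mqkmh qoyh
Hunk 7: at line 3 remove [cieqb,mrw,oalf] add [iglro,ylrkb] -> 9 lines: zof oiac joi mqlu iglro ylrkb ihee mqkmh qoyh
Final line count: 9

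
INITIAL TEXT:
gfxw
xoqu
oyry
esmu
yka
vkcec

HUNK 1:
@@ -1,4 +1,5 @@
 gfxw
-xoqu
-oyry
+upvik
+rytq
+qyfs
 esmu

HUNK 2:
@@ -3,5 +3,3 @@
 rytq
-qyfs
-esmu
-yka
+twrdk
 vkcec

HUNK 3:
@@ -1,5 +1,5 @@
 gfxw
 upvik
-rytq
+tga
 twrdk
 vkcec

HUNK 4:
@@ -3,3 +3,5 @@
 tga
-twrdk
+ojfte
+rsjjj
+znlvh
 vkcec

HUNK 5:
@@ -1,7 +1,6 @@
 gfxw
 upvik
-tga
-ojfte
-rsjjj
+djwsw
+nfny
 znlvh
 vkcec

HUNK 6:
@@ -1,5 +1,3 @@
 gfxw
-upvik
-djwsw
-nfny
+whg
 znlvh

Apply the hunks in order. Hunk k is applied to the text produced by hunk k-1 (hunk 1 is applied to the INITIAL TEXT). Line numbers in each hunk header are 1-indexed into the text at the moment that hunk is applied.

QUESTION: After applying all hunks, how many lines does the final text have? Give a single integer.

Answer: 4

Derivation:
Hunk 1: at line 1 remove [xoqu,oyry] add [upvik,rytq,qyfs] -> 7 lines: gfxw upvik rytq qyfs esmu yka vkcec
Hunk 2: at line 3 remove [qyfs,esmu,yka] add [twrdk] -> 5 lines: gfxw upvik rytq twrdk vkcec
Hunk 3: at line 1 remove [rytq] add [tga] -> 5 lines: gfxw upvik tga twrdk vkcec
Hunk 4: at line 3 remove [twrdk] add [ojfte,rsjjj,znlvh] -> 7 lines: gfxw upvik tga ojfte rsjjj znlvh vkcec
Hunk 5: at line 1 remove [tga,ojfte,rsjjj] add [djwsw,nfny] -> 6 lines: gfxw upvik djwsw nfny znlvh vkcec
Hunk 6: at line 1 remove [upvik,djwsw,nfny] add [whg] -> 4 lines: gfxw whg znlvh vkcec
Final line count: 4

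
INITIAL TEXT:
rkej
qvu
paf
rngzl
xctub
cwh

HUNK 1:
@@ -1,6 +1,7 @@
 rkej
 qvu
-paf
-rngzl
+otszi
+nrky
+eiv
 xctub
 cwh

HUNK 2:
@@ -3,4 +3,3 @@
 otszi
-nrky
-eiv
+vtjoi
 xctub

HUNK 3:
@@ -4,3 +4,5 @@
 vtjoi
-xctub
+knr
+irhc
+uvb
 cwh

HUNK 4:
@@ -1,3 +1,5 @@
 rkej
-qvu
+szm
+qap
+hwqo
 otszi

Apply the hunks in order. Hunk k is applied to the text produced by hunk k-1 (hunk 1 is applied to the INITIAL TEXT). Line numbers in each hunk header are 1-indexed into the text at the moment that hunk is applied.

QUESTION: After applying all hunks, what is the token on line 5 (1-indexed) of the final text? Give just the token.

Answer: otszi

Derivation:
Hunk 1: at line 1 remove [paf,rngzl] add [otszi,nrky,eiv] -> 7 lines: rkej qvu otszi nrky eiv xctub cwh
Hunk 2: at line 3 remove [nrky,eiv] add [vtjoi] -> 6 lines: rkej qvu otszi vtjoi xctub cwh
Hunk 3: at line 4 remove [xctub] add [knr,irhc,uvb] -> 8 lines: rkej qvu otszi vtjoi knr irhc uvb cwh
Hunk 4: at line 1 remove [qvu] add [szm,qap,hwqo] -> 10 lines: rkej szm qap hwqo otszi vtjoi knr irhc uvb cwh
Final line 5: otszi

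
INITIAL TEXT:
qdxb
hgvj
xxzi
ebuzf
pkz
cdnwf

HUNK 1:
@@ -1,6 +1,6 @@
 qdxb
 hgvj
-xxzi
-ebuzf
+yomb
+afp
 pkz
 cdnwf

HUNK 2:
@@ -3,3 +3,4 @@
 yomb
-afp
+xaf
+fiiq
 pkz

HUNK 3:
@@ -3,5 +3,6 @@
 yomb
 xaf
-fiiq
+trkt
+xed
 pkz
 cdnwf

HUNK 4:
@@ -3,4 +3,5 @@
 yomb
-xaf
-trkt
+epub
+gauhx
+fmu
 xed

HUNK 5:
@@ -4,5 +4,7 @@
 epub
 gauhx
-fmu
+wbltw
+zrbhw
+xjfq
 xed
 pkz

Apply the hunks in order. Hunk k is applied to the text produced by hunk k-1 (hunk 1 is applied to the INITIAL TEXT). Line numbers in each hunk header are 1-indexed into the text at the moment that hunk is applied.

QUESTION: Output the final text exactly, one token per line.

Answer: qdxb
hgvj
yomb
epub
gauhx
wbltw
zrbhw
xjfq
xed
pkz
cdnwf

Derivation:
Hunk 1: at line 1 remove [xxzi,ebuzf] add [yomb,afp] -> 6 lines: qdxb hgvj yomb afp pkz cdnwf
Hunk 2: at line 3 remove [afp] add [xaf,fiiq] -> 7 lines: qdxb hgvj yomb xaf fiiq pkz cdnwf
Hunk 3: at line 3 remove [fiiq] add [trkt,xed] -> 8 lines: qdxb hgvj yomb xaf trkt xed pkz cdnwf
Hunk 4: at line 3 remove [xaf,trkt] add [epub,gauhx,fmu] -> 9 lines: qdxb hgvj yomb epub gauhx fmu xed pkz cdnwf
Hunk 5: at line 4 remove [fmu] add [wbltw,zrbhw,xjfq] -> 11 lines: qdxb hgvj yomb epub gauhx wbltw zrbhw xjfq xed pkz cdnwf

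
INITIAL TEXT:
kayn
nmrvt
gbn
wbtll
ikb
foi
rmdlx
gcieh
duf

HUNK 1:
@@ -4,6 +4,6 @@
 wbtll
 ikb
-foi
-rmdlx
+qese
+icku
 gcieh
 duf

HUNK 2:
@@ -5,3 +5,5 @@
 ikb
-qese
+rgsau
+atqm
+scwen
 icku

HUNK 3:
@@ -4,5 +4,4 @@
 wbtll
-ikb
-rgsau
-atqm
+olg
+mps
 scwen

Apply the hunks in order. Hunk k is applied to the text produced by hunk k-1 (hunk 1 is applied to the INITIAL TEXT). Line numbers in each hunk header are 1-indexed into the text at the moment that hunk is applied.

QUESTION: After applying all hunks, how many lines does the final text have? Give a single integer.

Answer: 10

Derivation:
Hunk 1: at line 4 remove [foi,rmdlx] add [qese,icku] -> 9 lines: kayn nmrvt gbn wbtll ikb qese icku gcieh duf
Hunk 2: at line 5 remove [qese] add [rgsau,atqm,scwen] -> 11 lines: kayn nmrvt gbn wbtll ikb rgsau atqm scwen icku gcieh duf
Hunk 3: at line 4 remove [ikb,rgsau,atqm] add [olg,mps] -> 10 lines: kayn nmrvt gbn wbtll olg mps scwen icku gcieh duf
Final line count: 10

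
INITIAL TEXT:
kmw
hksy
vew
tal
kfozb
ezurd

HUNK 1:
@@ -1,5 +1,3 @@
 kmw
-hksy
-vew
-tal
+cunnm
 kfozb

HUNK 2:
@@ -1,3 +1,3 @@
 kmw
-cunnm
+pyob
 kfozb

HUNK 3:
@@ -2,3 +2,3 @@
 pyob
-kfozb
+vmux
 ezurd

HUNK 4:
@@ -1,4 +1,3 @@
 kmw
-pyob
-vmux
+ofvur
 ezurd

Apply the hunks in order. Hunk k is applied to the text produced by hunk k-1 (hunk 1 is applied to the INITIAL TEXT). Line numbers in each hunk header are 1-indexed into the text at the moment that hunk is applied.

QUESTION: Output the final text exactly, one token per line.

Hunk 1: at line 1 remove [hksy,vew,tal] add [cunnm] -> 4 lines: kmw cunnm kfozb ezurd
Hunk 2: at line 1 remove [cunnm] add [pyob] -> 4 lines: kmw pyob kfozb ezurd
Hunk 3: at line 2 remove [kfozb] add [vmux] -> 4 lines: kmw pyob vmux ezurd
Hunk 4: at line 1 remove [pyob,vmux] add [ofvur] -> 3 lines: kmw ofvur ezurd

Answer: kmw
ofvur
ezurd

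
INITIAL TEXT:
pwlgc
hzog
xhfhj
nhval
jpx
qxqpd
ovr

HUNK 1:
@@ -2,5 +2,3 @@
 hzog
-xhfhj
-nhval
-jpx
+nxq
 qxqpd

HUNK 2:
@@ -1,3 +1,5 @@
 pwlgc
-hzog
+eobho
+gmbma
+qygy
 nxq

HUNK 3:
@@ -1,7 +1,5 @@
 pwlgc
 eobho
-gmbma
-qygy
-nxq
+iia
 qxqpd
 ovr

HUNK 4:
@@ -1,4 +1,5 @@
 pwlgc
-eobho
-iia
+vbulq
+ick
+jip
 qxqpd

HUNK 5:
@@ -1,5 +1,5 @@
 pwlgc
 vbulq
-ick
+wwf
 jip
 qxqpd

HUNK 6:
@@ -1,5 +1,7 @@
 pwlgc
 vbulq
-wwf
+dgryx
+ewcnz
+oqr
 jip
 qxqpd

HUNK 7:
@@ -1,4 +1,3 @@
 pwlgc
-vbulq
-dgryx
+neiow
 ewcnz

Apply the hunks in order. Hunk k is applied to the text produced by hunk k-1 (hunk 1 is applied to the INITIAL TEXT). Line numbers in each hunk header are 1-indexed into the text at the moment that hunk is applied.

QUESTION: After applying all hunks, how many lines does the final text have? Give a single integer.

Answer: 7

Derivation:
Hunk 1: at line 2 remove [xhfhj,nhval,jpx] add [nxq] -> 5 lines: pwlgc hzog nxq qxqpd ovr
Hunk 2: at line 1 remove [hzog] add [eobho,gmbma,qygy] -> 7 lines: pwlgc eobho gmbma qygy nxq qxqpd ovr
Hunk 3: at line 1 remove [gmbma,qygy,nxq] add [iia] -> 5 lines: pwlgc eobho iia qxqpd ovr
Hunk 4: at line 1 remove [eobho,iia] add [vbulq,ick,jip] -> 6 lines: pwlgc vbulq ick jip qxqpd ovr
Hunk 5: at line 1 remove [ick] add [wwf] -> 6 lines: pwlgc vbulq wwf jip qxqpd ovr
Hunk 6: at line 1 remove [wwf] add [dgryx,ewcnz,oqr] -> 8 lines: pwlgc vbulq dgryx ewcnz oqr jip qxqpd ovr
Hunk 7: at line 1 remove [vbulq,dgryx] add [neiow] -> 7 lines: pwlgc neiow ewcnz oqr jip qxqpd ovr
Final line count: 7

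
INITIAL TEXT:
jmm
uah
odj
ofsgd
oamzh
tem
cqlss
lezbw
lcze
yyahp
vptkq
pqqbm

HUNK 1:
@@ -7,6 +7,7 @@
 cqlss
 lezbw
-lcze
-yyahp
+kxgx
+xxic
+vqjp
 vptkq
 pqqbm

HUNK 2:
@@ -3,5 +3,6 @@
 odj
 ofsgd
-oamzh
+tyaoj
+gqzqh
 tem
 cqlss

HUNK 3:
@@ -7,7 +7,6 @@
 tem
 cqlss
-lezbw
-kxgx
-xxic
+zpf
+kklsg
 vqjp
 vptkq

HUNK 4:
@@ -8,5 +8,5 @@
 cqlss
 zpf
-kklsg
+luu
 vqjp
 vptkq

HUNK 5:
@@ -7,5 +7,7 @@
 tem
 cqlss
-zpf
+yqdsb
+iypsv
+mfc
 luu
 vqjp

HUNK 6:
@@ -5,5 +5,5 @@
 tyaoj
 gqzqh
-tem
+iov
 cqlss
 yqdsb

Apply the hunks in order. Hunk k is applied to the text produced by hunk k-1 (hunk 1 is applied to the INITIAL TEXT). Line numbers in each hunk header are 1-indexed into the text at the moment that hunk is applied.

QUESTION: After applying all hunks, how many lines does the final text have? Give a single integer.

Hunk 1: at line 7 remove [lcze,yyahp] add [kxgx,xxic,vqjp] -> 13 lines: jmm uah odj ofsgd oamzh tem cqlss lezbw kxgx xxic vqjp vptkq pqqbm
Hunk 2: at line 3 remove [oamzh] add [tyaoj,gqzqh] -> 14 lines: jmm uah odj ofsgd tyaoj gqzqh tem cqlss lezbw kxgx xxic vqjp vptkq pqqbm
Hunk 3: at line 7 remove [lezbw,kxgx,xxic] add [zpf,kklsg] -> 13 lines: jmm uah odj ofsgd tyaoj gqzqh tem cqlss zpf kklsg vqjp vptkq pqqbm
Hunk 4: at line 8 remove [kklsg] add [luu] -> 13 lines: jmm uah odj ofsgd tyaoj gqzqh tem cqlss zpf luu vqjp vptkq pqqbm
Hunk 5: at line 7 remove [zpf] add [yqdsb,iypsv,mfc] -> 15 lines: jmm uah odj ofsgd tyaoj gqzqh tem cqlss yqdsb iypsv mfc luu vqjp vptkq pqqbm
Hunk 6: at line 5 remove [tem] add [iov] -> 15 lines: jmm uah odj ofsgd tyaoj gqzqh iov cqlss yqdsb iypsv mfc luu vqjp vptkq pqqbm
Final line count: 15

Answer: 15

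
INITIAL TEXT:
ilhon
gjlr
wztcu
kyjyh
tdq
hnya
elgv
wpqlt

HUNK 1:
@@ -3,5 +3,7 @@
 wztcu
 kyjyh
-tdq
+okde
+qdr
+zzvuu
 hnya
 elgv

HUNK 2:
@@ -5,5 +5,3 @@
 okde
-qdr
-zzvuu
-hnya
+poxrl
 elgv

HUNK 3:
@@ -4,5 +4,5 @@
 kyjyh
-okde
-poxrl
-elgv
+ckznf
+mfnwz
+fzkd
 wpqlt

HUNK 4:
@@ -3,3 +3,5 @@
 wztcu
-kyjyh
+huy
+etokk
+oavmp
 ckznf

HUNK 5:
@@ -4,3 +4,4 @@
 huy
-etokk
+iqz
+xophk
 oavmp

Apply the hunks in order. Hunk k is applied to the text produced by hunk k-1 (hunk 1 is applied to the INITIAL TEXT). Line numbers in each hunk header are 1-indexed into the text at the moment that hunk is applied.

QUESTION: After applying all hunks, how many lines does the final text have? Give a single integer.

Hunk 1: at line 3 remove [tdq] add [okde,qdr,zzvuu] -> 10 lines: ilhon gjlr wztcu kyjyh okde qdr zzvuu hnya elgv wpqlt
Hunk 2: at line 5 remove [qdr,zzvuu,hnya] add [poxrl] -> 8 lines: ilhon gjlr wztcu kyjyh okde poxrl elgv wpqlt
Hunk 3: at line 4 remove [okde,poxrl,elgv] add [ckznf,mfnwz,fzkd] -> 8 lines: ilhon gjlr wztcu kyjyh ckznf mfnwz fzkd wpqlt
Hunk 4: at line 3 remove [kyjyh] add [huy,etokk,oavmp] -> 10 lines: ilhon gjlr wztcu huy etokk oavmp ckznf mfnwz fzkd wpqlt
Hunk 5: at line 4 remove [etokk] add [iqz,xophk] -> 11 lines: ilhon gjlr wztcu huy iqz xophk oavmp ckznf mfnwz fzkd wpqlt
Final line count: 11

Answer: 11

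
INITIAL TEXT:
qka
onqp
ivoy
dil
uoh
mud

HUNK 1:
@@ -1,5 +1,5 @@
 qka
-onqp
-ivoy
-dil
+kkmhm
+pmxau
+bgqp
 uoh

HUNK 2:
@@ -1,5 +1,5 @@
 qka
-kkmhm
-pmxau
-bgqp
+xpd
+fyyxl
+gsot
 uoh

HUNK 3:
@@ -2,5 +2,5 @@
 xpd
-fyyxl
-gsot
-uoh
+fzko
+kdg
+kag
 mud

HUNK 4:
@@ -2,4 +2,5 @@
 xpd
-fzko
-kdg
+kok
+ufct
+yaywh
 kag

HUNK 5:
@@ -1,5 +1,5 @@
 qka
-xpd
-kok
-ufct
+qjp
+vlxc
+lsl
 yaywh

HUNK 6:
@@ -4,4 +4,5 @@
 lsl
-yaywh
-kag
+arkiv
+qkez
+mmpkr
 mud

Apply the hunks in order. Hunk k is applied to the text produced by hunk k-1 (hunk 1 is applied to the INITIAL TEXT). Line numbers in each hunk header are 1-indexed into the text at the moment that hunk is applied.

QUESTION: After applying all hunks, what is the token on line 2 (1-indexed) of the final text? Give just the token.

Answer: qjp

Derivation:
Hunk 1: at line 1 remove [onqp,ivoy,dil] add [kkmhm,pmxau,bgqp] -> 6 lines: qka kkmhm pmxau bgqp uoh mud
Hunk 2: at line 1 remove [kkmhm,pmxau,bgqp] add [xpd,fyyxl,gsot] -> 6 lines: qka xpd fyyxl gsot uoh mud
Hunk 3: at line 2 remove [fyyxl,gsot,uoh] add [fzko,kdg,kag] -> 6 lines: qka xpd fzko kdg kag mud
Hunk 4: at line 2 remove [fzko,kdg] add [kok,ufct,yaywh] -> 7 lines: qka xpd kok ufct yaywh kag mud
Hunk 5: at line 1 remove [xpd,kok,ufct] add [qjp,vlxc,lsl] -> 7 lines: qka qjp vlxc lsl yaywh kag mud
Hunk 6: at line 4 remove [yaywh,kag] add [arkiv,qkez,mmpkr] -> 8 lines: qka qjp vlxc lsl arkiv qkez mmpkr mud
Final line 2: qjp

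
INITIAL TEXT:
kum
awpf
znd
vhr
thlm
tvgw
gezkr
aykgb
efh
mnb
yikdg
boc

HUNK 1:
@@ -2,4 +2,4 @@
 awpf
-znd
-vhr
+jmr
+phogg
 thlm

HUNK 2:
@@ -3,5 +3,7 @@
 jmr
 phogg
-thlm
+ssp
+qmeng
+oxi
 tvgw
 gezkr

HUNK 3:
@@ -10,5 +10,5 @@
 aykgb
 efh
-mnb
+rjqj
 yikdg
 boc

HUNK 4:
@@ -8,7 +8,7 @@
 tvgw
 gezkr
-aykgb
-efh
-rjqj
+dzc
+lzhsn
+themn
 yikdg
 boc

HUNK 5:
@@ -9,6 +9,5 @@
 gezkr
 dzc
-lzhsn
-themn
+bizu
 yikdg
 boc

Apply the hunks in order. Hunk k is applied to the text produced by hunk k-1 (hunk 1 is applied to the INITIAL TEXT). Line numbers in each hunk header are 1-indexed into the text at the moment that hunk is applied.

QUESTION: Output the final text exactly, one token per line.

Hunk 1: at line 2 remove [znd,vhr] add [jmr,phogg] -> 12 lines: kum awpf jmr phogg thlm tvgw gezkr aykgb efh mnb yikdg boc
Hunk 2: at line 3 remove [thlm] add [ssp,qmeng,oxi] -> 14 lines: kum awpf jmr phogg ssp qmeng oxi tvgw gezkr aykgb efh mnb yikdg boc
Hunk 3: at line 10 remove [mnb] add [rjqj] -> 14 lines: kum awpf jmr phogg ssp qmeng oxi tvgw gezkr aykgb efh rjqj yikdg boc
Hunk 4: at line 8 remove [aykgb,efh,rjqj] add [dzc,lzhsn,themn] -> 14 lines: kum awpf jmr phogg ssp qmeng oxi tvgw gezkr dzc lzhsn themn yikdg boc
Hunk 5: at line 9 remove [lzhsn,themn] add [bizu] -> 13 lines: kum awpf jmr phogg ssp qmeng oxi tvgw gezkr dzc bizu yikdg boc

Answer: kum
awpf
jmr
phogg
ssp
qmeng
oxi
tvgw
gezkr
dzc
bizu
yikdg
boc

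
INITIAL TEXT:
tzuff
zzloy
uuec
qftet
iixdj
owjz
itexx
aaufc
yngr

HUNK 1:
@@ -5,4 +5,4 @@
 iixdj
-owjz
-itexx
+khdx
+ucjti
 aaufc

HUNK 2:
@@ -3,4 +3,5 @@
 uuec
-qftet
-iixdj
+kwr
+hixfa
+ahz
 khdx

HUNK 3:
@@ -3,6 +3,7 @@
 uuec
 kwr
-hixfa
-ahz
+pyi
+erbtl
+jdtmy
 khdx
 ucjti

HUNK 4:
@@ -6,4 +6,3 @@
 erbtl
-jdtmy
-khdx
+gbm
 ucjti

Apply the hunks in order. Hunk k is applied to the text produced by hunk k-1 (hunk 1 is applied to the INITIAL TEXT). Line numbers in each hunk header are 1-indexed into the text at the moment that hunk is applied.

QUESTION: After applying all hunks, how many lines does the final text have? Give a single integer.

Answer: 10

Derivation:
Hunk 1: at line 5 remove [owjz,itexx] add [khdx,ucjti] -> 9 lines: tzuff zzloy uuec qftet iixdj khdx ucjti aaufc yngr
Hunk 2: at line 3 remove [qftet,iixdj] add [kwr,hixfa,ahz] -> 10 lines: tzuff zzloy uuec kwr hixfa ahz khdx ucjti aaufc yngr
Hunk 3: at line 3 remove [hixfa,ahz] add [pyi,erbtl,jdtmy] -> 11 lines: tzuff zzloy uuec kwr pyi erbtl jdtmy khdx ucjti aaufc yngr
Hunk 4: at line 6 remove [jdtmy,khdx] add [gbm] -> 10 lines: tzuff zzloy uuec kwr pyi erbtl gbm ucjti aaufc yngr
Final line count: 10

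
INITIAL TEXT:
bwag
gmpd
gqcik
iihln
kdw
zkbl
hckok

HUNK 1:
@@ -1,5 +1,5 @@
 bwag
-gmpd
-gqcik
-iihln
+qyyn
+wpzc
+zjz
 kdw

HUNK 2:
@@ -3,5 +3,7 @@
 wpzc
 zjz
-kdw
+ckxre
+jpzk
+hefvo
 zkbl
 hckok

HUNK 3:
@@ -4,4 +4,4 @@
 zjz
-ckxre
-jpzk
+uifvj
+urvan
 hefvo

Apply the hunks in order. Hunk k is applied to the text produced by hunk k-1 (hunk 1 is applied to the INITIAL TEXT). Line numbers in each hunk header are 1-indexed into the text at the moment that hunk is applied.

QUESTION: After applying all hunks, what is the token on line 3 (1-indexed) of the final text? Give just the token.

Answer: wpzc

Derivation:
Hunk 1: at line 1 remove [gmpd,gqcik,iihln] add [qyyn,wpzc,zjz] -> 7 lines: bwag qyyn wpzc zjz kdw zkbl hckok
Hunk 2: at line 3 remove [kdw] add [ckxre,jpzk,hefvo] -> 9 lines: bwag qyyn wpzc zjz ckxre jpzk hefvo zkbl hckok
Hunk 3: at line 4 remove [ckxre,jpzk] add [uifvj,urvan] -> 9 lines: bwag qyyn wpzc zjz uifvj urvan hefvo zkbl hckok
Final line 3: wpzc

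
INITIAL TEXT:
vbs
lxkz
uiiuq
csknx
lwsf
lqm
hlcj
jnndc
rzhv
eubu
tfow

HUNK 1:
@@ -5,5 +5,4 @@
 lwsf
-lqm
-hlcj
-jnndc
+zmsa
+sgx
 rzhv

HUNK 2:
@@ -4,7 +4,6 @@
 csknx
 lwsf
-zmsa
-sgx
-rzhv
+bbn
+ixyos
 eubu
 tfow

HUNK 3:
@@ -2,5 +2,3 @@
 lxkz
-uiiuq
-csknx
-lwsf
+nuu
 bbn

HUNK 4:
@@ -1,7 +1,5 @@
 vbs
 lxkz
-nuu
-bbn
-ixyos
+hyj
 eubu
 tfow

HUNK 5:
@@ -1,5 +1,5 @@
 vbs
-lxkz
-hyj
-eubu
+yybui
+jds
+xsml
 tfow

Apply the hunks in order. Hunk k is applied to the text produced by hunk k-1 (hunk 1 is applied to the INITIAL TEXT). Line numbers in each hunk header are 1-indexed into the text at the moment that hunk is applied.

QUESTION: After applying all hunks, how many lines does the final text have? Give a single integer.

Answer: 5

Derivation:
Hunk 1: at line 5 remove [lqm,hlcj,jnndc] add [zmsa,sgx] -> 10 lines: vbs lxkz uiiuq csknx lwsf zmsa sgx rzhv eubu tfow
Hunk 2: at line 4 remove [zmsa,sgx,rzhv] add [bbn,ixyos] -> 9 lines: vbs lxkz uiiuq csknx lwsf bbn ixyos eubu tfow
Hunk 3: at line 2 remove [uiiuq,csknx,lwsf] add [nuu] -> 7 lines: vbs lxkz nuu bbn ixyos eubu tfow
Hunk 4: at line 1 remove [nuu,bbn,ixyos] add [hyj] -> 5 lines: vbs lxkz hyj eubu tfow
Hunk 5: at line 1 remove [lxkz,hyj,eubu] add [yybui,jds,xsml] -> 5 lines: vbs yybui jds xsml tfow
Final line count: 5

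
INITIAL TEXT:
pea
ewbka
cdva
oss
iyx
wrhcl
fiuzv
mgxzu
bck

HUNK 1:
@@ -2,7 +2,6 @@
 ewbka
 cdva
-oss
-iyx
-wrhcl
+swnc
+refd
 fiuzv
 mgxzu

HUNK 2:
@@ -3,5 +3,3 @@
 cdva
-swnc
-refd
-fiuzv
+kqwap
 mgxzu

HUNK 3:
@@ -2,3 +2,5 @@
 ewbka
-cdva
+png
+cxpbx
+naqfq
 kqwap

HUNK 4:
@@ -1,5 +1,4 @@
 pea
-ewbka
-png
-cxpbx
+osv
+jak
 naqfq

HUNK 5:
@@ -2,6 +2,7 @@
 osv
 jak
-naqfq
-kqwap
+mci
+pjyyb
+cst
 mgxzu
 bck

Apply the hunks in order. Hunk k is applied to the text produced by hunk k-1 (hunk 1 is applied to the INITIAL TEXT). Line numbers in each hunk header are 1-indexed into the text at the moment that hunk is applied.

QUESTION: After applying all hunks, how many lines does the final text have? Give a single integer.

Answer: 8

Derivation:
Hunk 1: at line 2 remove [oss,iyx,wrhcl] add [swnc,refd] -> 8 lines: pea ewbka cdva swnc refd fiuzv mgxzu bck
Hunk 2: at line 3 remove [swnc,refd,fiuzv] add [kqwap] -> 6 lines: pea ewbka cdva kqwap mgxzu bck
Hunk 3: at line 2 remove [cdva] add [png,cxpbx,naqfq] -> 8 lines: pea ewbka png cxpbx naqfq kqwap mgxzu bck
Hunk 4: at line 1 remove [ewbka,png,cxpbx] add [osv,jak] -> 7 lines: pea osv jak naqfq kqwap mgxzu bck
Hunk 5: at line 2 remove [naqfq,kqwap] add [mci,pjyyb,cst] -> 8 lines: pea osv jak mci pjyyb cst mgxzu bck
Final line count: 8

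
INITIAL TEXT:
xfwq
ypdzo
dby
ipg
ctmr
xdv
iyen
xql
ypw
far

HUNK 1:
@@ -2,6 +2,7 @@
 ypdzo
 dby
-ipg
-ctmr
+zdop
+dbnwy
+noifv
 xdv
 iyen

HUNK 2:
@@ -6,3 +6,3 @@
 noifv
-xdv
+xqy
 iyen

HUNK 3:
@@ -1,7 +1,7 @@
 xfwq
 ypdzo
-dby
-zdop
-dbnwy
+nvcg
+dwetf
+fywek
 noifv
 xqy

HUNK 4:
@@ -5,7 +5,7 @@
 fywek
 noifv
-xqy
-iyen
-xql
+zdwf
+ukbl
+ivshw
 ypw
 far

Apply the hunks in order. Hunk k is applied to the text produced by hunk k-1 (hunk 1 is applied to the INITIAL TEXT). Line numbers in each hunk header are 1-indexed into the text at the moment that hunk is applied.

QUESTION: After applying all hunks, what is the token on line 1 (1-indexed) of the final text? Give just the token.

Hunk 1: at line 2 remove [ipg,ctmr] add [zdop,dbnwy,noifv] -> 11 lines: xfwq ypdzo dby zdop dbnwy noifv xdv iyen xql ypw far
Hunk 2: at line 6 remove [xdv] add [xqy] -> 11 lines: xfwq ypdzo dby zdop dbnwy noifv xqy iyen xql ypw far
Hunk 3: at line 1 remove [dby,zdop,dbnwy] add [nvcg,dwetf,fywek] -> 11 lines: xfwq ypdzo nvcg dwetf fywek noifv xqy iyen xql ypw far
Hunk 4: at line 5 remove [xqy,iyen,xql] add [zdwf,ukbl,ivshw] -> 11 lines: xfwq ypdzo nvcg dwetf fywek noifv zdwf ukbl ivshw ypw far
Final line 1: xfwq

Answer: xfwq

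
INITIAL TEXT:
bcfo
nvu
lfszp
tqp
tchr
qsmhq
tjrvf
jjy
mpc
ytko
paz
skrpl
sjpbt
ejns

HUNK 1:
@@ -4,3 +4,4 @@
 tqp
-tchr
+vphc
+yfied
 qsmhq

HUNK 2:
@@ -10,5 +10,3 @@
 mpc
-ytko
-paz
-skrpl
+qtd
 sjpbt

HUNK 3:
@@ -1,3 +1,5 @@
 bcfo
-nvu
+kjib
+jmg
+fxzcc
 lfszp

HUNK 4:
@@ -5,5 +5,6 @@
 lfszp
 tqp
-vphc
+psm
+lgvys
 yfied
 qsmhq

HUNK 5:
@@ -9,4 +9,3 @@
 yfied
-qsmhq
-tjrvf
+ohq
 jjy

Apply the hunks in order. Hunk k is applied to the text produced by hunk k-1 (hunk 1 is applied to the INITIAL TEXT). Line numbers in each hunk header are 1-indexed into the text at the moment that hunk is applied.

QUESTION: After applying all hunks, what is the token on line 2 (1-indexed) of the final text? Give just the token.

Hunk 1: at line 4 remove [tchr] add [vphc,yfied] -> 15 lines: bcfo nvu lfszp tqp vphc yfied qsmhq tjrvf jjy mpc ytko paz skrpl sjpbt ejns
Hunk 2: at line 10 remove [ytko,paz,skrpl] add [qtd] -> 13 lines: bcfo nvu lfszp tqp vphc yfied qsmhq tjrvf jjy mpc qtd sjpbt ejns
Hunk 3: at line 1 remove [nvu] add [kjib,jmg,fxzcc] -> 15 lines: bcfo kjib jmg fxzcc lfszp tqp vphc yfied qsmhq tjrvf jjy mpc qtd sjpbt ejns
Hunk 4: at line 5 remove [vphc] add [psm,lgvys] -> 16 lines: bcfo kjib jmg fxzcc lfszp tqp psm lgvys yfied qsmhq tjrvf jjy mpc qtd sjpbt ejns
Hunk 5: at line 9 remove [qsmhq,tjrvf] add [ohq] -> 15 lines: bcfo kjib jmg fxzcc lfszp tqp psm lgvys yfied ohq jjy mpc qtd sjpbt ejns
Final line 2: kjib

Answer: kjib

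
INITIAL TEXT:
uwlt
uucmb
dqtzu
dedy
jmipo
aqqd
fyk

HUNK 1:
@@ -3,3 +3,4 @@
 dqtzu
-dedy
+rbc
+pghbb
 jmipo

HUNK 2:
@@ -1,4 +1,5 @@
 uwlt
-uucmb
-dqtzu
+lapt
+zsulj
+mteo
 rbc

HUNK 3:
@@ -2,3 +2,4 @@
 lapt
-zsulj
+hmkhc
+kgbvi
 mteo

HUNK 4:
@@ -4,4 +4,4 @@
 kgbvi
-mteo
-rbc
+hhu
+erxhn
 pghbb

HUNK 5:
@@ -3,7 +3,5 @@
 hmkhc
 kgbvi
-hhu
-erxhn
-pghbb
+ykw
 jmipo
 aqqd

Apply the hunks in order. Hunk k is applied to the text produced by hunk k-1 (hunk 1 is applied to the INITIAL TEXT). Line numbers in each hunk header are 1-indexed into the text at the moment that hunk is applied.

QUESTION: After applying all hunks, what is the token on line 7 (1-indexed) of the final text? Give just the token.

Hunk 1: at line 3 remove [dedy] add [rbc,pghbb] -> 8 lines: uwlt uucmb dqtzu rbc pghbb jmipo aqqd fyk
Hunk 2: at line 1 remove [uucmb,dqtzu] add [lapt,zsulj,mteo] -> 9 lines: uwlt lapt zsulj mteo rbc pghbb jmipo aqqd fyk
Hunk 3: at line 2 remove [zsulj] add [hmkhc,kgbvi] -> 10 lines: uwlt lapt hmkhc kgbvi mteo rbc pghbb jmipo aqqd fyk
Hunk 4: at line 4 remove [mteo,rbc] add [hhu,erxhn] -> 10 lines: uwlt lapt hmkhc kgbvi hhu erxhn pghbb jmipo aqqd fyk
Hunk 5: at line 3 remove [hhu,erxhn,pghbb] add [ykw] -> 8 lines: uwlt lapt hmkhc kgbvi ykw jmipo aqqd fyk
Final line 7: aqqd

Answer: aqqd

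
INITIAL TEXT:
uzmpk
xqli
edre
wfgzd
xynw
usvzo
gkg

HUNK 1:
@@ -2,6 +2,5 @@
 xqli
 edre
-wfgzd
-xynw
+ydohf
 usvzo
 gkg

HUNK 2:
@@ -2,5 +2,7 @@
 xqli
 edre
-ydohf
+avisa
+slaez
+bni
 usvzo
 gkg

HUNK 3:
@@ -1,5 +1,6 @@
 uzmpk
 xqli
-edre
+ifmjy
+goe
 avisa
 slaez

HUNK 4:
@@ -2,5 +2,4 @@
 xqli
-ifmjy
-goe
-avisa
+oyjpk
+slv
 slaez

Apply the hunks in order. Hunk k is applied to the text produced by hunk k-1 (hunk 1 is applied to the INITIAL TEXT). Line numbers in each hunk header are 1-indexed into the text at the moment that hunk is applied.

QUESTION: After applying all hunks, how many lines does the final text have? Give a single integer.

Hunk 1: at line 2 remove [wfgzd,xynw] add [ydohf] -> 6 lines: uzmpk xqli edre ydohf usvzo gkg
Hunk 2: at line 2 remove [ydohf] add [avisa,slaez,bni] -> 8 lines: uzmpk xqli edre avisa slaez bni usvzo gkg
Hunk 3: at line 1 remove [edre] add [ifmjy,goe] -> 9 lines: uzmpk xqli ifmjy goe avisa slaez bni usvzo gkg
Hunk 4: at line 2 remove [ifmjy,goe,avisa] add [oyjpk,slv] -> 8 lines: uzmpk xqli oyjpk slv slaez bni usvzo gkg
Final line count: 8

Answer: 8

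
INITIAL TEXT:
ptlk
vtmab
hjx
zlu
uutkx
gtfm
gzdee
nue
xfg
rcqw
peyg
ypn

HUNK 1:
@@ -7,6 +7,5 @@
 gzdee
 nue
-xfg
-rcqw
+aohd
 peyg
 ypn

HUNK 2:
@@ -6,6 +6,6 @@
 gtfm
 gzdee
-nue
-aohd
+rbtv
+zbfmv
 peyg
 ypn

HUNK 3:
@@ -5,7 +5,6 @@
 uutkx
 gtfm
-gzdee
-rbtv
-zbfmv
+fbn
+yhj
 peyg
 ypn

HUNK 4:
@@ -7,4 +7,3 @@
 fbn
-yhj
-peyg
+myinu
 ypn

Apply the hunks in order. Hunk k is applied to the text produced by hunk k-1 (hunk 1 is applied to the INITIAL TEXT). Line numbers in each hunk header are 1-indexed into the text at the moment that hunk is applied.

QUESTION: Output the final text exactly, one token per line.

Hunk 1: at line 7 remove [xfg,rcqw] add [aohd] -> 11 lines: ptlk vtmab hjx zlu uutkx gtfm gzdee nue aohd peyg ypn
Hunk 2: at line 6 remove [nue,aohd] add [rbtv,zbfmv] -> 11 lines: ptlk vtmab hjx zlu uutkx gtfm gzdee rbtv zbfmv peyg ypn
Hunk 3: at line 5 remove [gzdee,rbtv,zbfmv] add [fbn,yhj] -> 10 lines: ptlk vtmab hjx zlu uutkx gtfm fbn yhj peyg ypn
Hunk 4: at line 7 remove [yhj,peyg] add [myinu] -> 9 lines: ptlk vtmab hjx zlu uutkx gtfm fbn myinu ypn

Answer: ptlk
vtmab
hjx
zlu
uutkx
gtfm
fbn
myinu
ypn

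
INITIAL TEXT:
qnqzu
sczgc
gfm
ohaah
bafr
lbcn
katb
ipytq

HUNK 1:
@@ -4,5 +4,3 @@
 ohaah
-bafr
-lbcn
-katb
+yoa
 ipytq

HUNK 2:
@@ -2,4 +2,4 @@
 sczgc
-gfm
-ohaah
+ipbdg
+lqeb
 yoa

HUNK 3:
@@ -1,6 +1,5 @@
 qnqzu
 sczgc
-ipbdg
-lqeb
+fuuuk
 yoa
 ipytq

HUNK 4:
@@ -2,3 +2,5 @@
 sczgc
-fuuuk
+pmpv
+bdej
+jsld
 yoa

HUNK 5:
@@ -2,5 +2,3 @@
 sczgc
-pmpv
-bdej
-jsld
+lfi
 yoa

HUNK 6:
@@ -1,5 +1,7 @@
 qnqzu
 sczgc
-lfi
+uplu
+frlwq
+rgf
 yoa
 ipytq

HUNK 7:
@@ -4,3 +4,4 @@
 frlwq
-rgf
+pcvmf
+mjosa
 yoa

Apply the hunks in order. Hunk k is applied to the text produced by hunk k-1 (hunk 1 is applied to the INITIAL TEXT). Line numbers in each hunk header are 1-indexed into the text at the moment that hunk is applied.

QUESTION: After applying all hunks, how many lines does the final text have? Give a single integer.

Answer: 8

Derivation:
Hunk 1: at line 4 remove [bafr,lbcn,katb] add [yoa] -> 6 lines: qnqzu sczgc gfm ohaah yoa ipytq
Hunk 2: at line 2 remove [gfm,ohaah] add [ipbdg,lqeb] -> 6 lines: qnqzu sczgc ipbdg lqeb yoa ipytq
Hunk 3: at line 1 remove [ipbdg,lqeb] add [fuuuk] -> 5 lines: qnqzu sczgc fuuuk yoa ipytq
Hunk 4: at line 2 remove [fuuuk] add [pmpv,bdej,jsld] -> 7 lines: qnqzu sczgc pmpv bdej jsld yoa ipytq
Hunk 5: at line 2 remove [pmpv,bdej,jsld] add [lfi] -> 5 lines: qnqzu sczgc lfi yoa ipytq
Hunk 6: at line 1 remove [lfi] add [uplu,frlwq,rgf] -> 7 lines: qnqzu sczgc uplu frlwq rgf yoa ipytq
Hunk 7: at line 4 remove [rgf] add [pcvmf,mjosa] -> 8 lines: qnqzu sczgc uplu frlwq pcvmf mjosa yoa ipytq
Final line count: 8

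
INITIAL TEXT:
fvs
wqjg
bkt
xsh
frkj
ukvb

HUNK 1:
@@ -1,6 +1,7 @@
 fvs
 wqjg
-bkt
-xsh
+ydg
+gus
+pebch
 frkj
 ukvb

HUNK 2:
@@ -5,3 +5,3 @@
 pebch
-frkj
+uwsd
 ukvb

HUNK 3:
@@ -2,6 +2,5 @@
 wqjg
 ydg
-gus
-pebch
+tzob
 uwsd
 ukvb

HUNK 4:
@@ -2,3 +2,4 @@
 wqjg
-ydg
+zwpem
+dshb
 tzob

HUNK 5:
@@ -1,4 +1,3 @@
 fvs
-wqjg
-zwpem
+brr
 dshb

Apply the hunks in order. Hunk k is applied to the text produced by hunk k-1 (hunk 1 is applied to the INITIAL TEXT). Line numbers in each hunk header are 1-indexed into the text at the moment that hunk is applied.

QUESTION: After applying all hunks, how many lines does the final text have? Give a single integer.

Answer: 6

Derivation:
Hunk 1: at line 1 remove [bkt,xsh] add [ydg,gus,pebch] -> 7 lines: fvs wqjg ydg gus pebch frkj ukvb
Hunk 2: at line 5 remove [frkj] add [uwsd] -> 7 lines: fvs wqjg ydg gus pebch uwsd ukvb
Hunk 3: at line 2 remove [gus,pebch] add [tzob] -> 6 lines: fvs wqjg ydg tzob uwsd ukvb
Hunk 4: at line 2 remove [ydg] add [zwpem,dshb] -> 7 lines: fvs wqjg zwpem dshb tzob uwsd ukvb
Hunk 5: at line 1 remove [wqjg,zwpem] add [brr] -> 6 lines: fvs brr dshb tzob uwsd ukvb
Final line count: 6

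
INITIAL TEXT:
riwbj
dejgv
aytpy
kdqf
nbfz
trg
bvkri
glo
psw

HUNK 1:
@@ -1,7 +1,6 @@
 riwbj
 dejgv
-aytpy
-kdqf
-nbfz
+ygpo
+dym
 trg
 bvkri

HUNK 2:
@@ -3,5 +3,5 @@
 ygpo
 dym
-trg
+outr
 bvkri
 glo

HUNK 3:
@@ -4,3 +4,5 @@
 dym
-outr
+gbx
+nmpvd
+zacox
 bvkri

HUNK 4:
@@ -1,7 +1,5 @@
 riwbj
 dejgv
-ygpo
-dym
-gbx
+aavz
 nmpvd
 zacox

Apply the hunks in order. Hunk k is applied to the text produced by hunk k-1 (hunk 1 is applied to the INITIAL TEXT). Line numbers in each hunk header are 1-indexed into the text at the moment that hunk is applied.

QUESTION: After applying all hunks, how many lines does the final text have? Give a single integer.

Hunk 1: at line 1 remove [aytpy,kdqf,nbfz] add [ygpo,dym] -> 8 lines: riwbj dejgv ygpo dym trg bvkri glo psw
Hunk 2: at line 3 remove [trg] add [outr] -> 8 lines: riwbj dejgv ygpo dym outr bvkri glo psw
Hunk 3: at line 4 remove [outr] add [gbx,nmpvd,zacox] -> 10 lines: riwbj dejgv ygpo dym gbx nmpvd zacox bvkri glo psw
Hunk 4: at line 1 remove [ygpo,dym,gbx] add [aavz] -> 8 lines: riwbj dejgv aavz nmpvd zacox bvkri glo psw
Final line count: 8

Answer: 8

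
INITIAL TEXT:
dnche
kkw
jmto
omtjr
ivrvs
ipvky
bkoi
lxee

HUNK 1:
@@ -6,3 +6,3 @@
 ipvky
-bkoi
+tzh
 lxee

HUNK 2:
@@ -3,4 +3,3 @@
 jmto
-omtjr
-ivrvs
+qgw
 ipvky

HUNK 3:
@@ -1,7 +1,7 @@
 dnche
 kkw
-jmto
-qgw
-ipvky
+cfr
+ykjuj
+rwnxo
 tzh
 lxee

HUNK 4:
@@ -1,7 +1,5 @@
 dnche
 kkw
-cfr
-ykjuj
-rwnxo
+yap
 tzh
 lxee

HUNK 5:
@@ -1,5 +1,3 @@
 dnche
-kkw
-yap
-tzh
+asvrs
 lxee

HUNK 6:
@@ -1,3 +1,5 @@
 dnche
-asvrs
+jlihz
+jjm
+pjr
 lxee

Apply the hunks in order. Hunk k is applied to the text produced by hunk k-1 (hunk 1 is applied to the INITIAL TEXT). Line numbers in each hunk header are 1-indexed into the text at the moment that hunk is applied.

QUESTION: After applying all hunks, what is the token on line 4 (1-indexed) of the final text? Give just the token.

Answer: pjr

Derivation:
Hunk 1: at line 6 remove [bkoi] add [tzh] -> 8 lines: dnche kkw jmto omtjr ivrvs ipvky tzh lxee
Hunk 2: at line 3 remove [omtjr,ivrvs] add [qgw] -> 7 lines: dnche kkw jmto qgw ipvky tzh lxee
Hunk 3: at line 1 remove [jmto,qgw,ipvky] add [cfr,ykjuj,rwnxo] -> 7 lines: dnche kkw cfr ykjuj rwnxo tzh lxee
Hunk 4: at line 1 remove [cfr,ykjuj,rwnxo] add [yap] -> 5 lines: dnche kkw yap tzh lxee
Hunk 5: at line 1 remove [kkw,yap,tzh] add [asvrs] -> 3 lines: dnche asvrs lxee
Hunk 6: at line 1 remove [asvrs] add [jlihz,jjm,pjr] -> 5 lines: dnche jlihz jjm pjr lxee
Final line 4: pjr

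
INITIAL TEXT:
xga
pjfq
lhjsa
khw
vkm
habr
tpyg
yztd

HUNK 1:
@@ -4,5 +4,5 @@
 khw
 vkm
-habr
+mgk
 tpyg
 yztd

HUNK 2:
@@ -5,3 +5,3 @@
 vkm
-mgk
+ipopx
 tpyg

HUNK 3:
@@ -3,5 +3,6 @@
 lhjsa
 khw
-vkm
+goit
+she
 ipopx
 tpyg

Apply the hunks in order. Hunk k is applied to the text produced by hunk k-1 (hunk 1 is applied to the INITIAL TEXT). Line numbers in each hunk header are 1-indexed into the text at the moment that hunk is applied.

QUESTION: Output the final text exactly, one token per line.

Answer: xga
pjfq
lhjsa
khw
goit
she
ipopx
tpyg
yztd

Derivation:
Hunk 1: at line 4 remove [habr] add [mgk] -> 8 lines: xga pjfq lhjsa khw vkm mgk tpyg yztd
Hunk 2: at line 5 remove [mgk] add [ipopx] -> 8 lines: xga pjfq lhjsa khw vkm ipopx tpyg yztd
Hunk 3: at line 3 remove [vkm] add [goit,she] -> 9 lines: xga pjfq lhjsa khw goit she ipopx tpyg yztd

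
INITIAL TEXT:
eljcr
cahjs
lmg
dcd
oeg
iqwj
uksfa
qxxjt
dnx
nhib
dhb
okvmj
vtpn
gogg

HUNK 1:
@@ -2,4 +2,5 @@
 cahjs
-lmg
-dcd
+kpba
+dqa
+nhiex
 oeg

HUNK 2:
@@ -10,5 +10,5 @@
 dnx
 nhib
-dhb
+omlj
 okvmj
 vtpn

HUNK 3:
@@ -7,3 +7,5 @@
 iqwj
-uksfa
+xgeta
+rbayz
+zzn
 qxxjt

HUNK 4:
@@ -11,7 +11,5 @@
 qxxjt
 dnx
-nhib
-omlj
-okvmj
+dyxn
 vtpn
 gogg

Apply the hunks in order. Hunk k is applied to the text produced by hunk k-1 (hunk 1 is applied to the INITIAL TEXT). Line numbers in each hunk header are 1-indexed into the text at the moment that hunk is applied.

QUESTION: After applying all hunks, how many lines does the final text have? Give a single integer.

Answer: 15

Derivation:
Hunk 1: at line 2 remove [lmg,dcd] add [kpba,dqa,nhiex] -> 15 lines: eljcr cahjs kpba dqa nhiex oeg iqwj uksfa qxxjt dnx nhib dhb okvmj vtpn gogg
Hunk 2: at line 10 remove [dhb] add [omlj] -> 15 lines: eljcr cahjs kpba dqa nhiex oeg iqwj uksfa qxxjt dnx nhib omlj okvmj vtpn gogg
Hunk 3: at line 7 remove [uksfa] add [xgeta,rbayz,zzn] -> 17 lines: eljcr cahjs kpba dqa nhiex oeg iqwj xgeta rbayz zzn qxxjt dnx nhib omlj okvmj vtpn gogg
Hunk 4: at line 11 remove [nhib,omlj,okvmj] add [dyxn] -> 15 lines: eljcr cahjs kpba dqa nhiex oeg iqwj xgeta rbayz zzn qxxjt dnx dyxn vtpn gogg
Final line count: 15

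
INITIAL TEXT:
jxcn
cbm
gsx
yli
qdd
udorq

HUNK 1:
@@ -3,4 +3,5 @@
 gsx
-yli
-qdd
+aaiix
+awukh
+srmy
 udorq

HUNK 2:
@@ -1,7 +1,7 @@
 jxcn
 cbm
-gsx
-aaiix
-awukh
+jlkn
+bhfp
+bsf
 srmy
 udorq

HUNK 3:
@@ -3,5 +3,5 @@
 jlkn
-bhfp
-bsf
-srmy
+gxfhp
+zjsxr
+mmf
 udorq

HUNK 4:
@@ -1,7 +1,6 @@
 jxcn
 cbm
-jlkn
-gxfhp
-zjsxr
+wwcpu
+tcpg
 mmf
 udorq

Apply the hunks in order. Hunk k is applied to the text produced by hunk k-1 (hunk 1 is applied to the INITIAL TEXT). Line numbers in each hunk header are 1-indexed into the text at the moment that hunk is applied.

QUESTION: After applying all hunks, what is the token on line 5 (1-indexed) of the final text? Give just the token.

Answer: mmf

Derivation:
Hunk 1: at line 3 remove [yli,qdd] add [aaiix,awukh,srmy] -> 7 lines: jxcn cbm gsx aaiix awukh srmy udorq
Hunk 2: at line 1 remove [gsx,aaiix,awukh] add [jlkn,bhfp,bsf] -> 7 lines: jxcn cbm jlkn bhfp bsf srmy udorq
Hunk 3: at line 3 remove [bhfp,bsf,srmy] add [gxfhp,zjsxr,mmf] -> 7 lines: jxcn cbm jlkn gxfhp zjsxr mmf udorq
Hunk 4: at line 1 remove [jlkn,gxfhp,zjsxr] add [wwcpu,tcpg] -> 6 lines: jxcn cbm wwcpu tcpg mmf udorq
Final line 5: mmf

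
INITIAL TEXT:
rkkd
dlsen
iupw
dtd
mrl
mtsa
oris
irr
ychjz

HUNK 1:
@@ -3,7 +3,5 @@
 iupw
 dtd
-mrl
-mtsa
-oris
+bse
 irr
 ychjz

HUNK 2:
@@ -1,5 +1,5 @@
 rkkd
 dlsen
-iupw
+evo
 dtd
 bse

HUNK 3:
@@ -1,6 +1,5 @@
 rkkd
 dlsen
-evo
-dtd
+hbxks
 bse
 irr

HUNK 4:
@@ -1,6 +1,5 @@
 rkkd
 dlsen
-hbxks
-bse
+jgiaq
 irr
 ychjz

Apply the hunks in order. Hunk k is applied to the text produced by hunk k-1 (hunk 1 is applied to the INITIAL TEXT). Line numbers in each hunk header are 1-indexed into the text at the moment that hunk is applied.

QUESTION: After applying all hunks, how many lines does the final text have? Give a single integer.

Answer: 5

Derivation:
Hunk 1: at line 3 remove [mrl,mtsa,oris] add [bse] -> 7 lines: rkkd dlsen iupw dtd bse irr ychjz
Hunk 2: at line 1 remove [iupw] add [evo] -> 7 lines: rkkd dlsen evo dtd bse irr ychjz
Hunk 3: at line 1 remove [evo,dtd] add [hbxks] -> 6 lines: rkkd dlsen hbxks bse irr ychjz
Hunk 4: at line 1 remove [hbxks,bse] add [jgiaq] -> 5 lines: rkkd dlsen jgiaq irr ychjz
Final line count: 5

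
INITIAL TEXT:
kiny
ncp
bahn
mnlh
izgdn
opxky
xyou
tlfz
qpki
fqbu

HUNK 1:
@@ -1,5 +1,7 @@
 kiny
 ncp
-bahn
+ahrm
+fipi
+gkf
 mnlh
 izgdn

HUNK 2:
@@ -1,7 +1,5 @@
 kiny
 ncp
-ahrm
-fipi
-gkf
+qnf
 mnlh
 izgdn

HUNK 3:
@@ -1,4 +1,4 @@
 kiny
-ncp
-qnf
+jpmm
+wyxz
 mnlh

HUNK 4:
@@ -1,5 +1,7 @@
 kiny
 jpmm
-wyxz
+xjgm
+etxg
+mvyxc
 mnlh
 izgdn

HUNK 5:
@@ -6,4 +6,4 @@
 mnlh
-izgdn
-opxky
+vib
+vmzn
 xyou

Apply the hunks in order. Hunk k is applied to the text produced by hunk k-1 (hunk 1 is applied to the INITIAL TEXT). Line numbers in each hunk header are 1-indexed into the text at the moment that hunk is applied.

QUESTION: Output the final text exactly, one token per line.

Answer: kiny
jpmm
xjgm
etxg
mvyxc
mnlh
vib
vmzn
xyou
tlfz
qpki
fqbu

Derivation:
Hunk 1: at line 1 remove [bahn] add [ahrm,fipi,gkf] -> 12 lines: kiny ncp ahrm fipi gkf mnlh izgdn opxky xyou tlfz qpki fqbu
Hunk 2: at line 1 remove [ahrm,fipi,gkf] add [qnf] -> 10 lines: kiny ncp qnf mnlh izgdn opxky xyou tlfz qpki fqbu
Hunk 3: at line 1 remove [ncp,qnf] add [jpmm,wyxz] -> 10 lines: kiny jpmm wyxz mnlh izgdn opxky xyou tlfz qpki fqbu
Hunk 4: at line 1 remove [wyxz] add [xjgm,etxg,mvyxc] -> 12 lines: kiny jpmm xjgm etxg mvyxc mnlh izgdn opxky xyou tlfz qpki fqbu
Hunk 5: at line 6 remove [izgdn,opxky] add [vib,vmzn] -> 12 lines: kiny jpmm xjgm etxg mvyxc mnlh vib vmzn xyou tlfz qpki fqbu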